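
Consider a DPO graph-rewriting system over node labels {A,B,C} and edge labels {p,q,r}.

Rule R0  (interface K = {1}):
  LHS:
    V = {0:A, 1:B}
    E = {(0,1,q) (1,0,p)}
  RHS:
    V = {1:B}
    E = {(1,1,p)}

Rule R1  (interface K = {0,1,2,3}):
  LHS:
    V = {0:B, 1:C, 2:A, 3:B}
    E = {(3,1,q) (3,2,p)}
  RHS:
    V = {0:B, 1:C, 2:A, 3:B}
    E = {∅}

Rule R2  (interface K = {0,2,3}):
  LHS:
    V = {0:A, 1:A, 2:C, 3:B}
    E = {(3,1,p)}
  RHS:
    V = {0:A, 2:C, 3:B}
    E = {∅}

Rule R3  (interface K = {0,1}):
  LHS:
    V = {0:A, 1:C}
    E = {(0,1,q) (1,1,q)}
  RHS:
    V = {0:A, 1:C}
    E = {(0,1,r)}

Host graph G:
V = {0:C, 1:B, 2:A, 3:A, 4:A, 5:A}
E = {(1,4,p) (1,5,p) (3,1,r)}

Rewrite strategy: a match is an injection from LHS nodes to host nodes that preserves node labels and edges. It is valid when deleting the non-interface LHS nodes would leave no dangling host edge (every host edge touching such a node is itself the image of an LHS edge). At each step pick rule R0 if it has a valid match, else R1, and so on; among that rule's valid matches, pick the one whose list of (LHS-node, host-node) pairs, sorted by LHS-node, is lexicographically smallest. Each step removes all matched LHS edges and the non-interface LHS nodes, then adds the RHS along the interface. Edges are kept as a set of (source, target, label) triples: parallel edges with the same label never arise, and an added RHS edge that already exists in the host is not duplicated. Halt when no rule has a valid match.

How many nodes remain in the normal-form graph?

initial: |V|=6 |E|=3  E = 1-p->4 1-p->5 3-r->1
step 1: apply R2 at {0↦2, 1↦4, 2↦0, 3↦1}  → |V|=5 |E|=2  E = 1-p->5 3-r->1
step 2: apply R2 at {0↦2, 1↦5, 2↦0, 3↦1}  → |V|=4 |E|=1  E = 3-r->1
final graph: no rule applies after step 2
NF nodes: {0:C, 1:B, 2:A, 3:A}

Answer: 4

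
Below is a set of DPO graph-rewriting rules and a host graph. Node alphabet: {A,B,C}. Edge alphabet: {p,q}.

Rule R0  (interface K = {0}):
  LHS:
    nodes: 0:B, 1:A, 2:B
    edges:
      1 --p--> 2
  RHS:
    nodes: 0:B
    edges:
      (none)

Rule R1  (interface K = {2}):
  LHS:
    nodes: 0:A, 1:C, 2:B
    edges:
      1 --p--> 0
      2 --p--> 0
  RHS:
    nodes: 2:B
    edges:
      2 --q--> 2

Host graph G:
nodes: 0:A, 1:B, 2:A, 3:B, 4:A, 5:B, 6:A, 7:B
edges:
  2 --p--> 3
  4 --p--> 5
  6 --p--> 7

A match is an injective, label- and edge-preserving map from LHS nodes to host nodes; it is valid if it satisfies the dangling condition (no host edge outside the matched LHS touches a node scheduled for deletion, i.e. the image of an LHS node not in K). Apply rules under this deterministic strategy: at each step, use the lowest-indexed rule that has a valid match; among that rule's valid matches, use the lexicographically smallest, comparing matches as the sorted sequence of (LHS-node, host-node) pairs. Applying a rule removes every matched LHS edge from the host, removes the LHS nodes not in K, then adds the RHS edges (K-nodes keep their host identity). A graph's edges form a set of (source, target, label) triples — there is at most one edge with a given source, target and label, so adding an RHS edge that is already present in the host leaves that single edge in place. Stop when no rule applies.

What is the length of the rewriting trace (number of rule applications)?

Answer: 3

Steps:
[0] host  ⇒  8 nodes, 3 edges  {2-p->3 4-p->5 6-p->7}
[1] R0 @ {0↦1, 1↦2, 2↦3}  ⇒  6 nodes, 2 edges  {4-p->5 6-p->7}
[2] R0 @ {0↦1, 1↦4, 2↦5}  ⇒  4 nodes, 1 edges  {6-p->7}
[3] R0 @ {0↦1, 1↦6, 2↦7}  ⇒  2 nodes, 0 edges  {∅}
final graph: no rule applies after step 3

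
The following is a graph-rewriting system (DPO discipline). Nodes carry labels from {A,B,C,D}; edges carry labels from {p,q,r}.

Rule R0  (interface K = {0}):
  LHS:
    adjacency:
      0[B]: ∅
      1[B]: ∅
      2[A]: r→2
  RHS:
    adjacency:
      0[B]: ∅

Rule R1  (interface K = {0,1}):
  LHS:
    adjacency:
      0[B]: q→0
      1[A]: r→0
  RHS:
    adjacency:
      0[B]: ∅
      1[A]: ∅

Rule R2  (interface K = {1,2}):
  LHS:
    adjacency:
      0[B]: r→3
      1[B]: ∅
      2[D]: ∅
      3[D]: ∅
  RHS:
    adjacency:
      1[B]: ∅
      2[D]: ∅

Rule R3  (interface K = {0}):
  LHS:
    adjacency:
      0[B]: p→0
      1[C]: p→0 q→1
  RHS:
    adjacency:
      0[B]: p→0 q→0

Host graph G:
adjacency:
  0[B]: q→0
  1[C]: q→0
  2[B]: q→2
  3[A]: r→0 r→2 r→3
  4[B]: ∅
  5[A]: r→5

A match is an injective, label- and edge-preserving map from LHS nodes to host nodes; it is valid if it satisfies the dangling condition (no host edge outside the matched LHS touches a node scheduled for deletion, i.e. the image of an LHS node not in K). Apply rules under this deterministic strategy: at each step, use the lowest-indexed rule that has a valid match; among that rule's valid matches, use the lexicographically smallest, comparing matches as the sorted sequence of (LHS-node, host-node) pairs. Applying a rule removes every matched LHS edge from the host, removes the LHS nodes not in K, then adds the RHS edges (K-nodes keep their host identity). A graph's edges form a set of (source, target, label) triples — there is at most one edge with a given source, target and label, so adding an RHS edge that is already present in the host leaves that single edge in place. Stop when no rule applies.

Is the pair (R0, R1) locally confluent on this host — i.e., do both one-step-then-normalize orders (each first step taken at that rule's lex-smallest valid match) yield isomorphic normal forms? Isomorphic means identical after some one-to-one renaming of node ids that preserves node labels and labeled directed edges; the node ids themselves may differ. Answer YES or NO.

branch R0-first: apply at {0↦0, 1↦4, 2↦5} → |E|=6, then 3 more step(s) → NF |V|=2 |E|=1 V={0:B, 1:C} E=1-q->0
branch R1-first: apply at {0↦0, 1↦3} → |E|=5, then 3 more step(s) → NF |V|=2 |E|=1 V={0:B, 1:C} E=1-q->0
graphs isomorphic (equal up to label-preserving node renaming)

Answer: YES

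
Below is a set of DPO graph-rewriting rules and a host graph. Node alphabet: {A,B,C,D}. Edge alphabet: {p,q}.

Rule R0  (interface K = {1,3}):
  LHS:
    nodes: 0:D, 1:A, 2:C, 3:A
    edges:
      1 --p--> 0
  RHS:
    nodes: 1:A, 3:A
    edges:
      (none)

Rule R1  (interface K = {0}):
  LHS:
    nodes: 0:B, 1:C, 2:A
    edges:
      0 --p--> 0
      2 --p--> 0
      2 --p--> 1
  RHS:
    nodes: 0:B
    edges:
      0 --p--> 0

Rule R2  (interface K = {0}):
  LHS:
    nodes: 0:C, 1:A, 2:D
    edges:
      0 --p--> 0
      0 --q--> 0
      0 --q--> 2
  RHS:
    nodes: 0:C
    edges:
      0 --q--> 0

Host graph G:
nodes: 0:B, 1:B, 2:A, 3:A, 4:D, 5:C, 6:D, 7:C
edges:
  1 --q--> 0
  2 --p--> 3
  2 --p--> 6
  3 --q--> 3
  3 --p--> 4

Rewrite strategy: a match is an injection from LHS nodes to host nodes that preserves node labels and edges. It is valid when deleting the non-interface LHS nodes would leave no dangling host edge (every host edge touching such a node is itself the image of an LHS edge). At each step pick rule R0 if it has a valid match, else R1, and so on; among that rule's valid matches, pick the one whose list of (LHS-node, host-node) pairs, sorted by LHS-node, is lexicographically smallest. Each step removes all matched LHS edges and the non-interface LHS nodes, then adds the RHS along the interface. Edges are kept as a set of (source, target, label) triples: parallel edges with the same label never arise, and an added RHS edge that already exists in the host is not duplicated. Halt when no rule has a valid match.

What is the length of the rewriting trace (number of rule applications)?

start.  V:8 E:5  edges: 1-q->0 2-p->3 2-p->6 3-q->3 3-p->4
1. fire R0 via {0↦4, 1↦3, 2↦5, 3↦2}  →  V:6 E:4  edges: 1-q->0 2-p->3 2-p->6 3-q->3
2. fire R0 via {0↦6, 1↦2, 2↦7, 3↦3}  →  V:4 E:3  edges: 1-q->0 2-p->3 3-q->3
normal form: no rule applies after step 2

Answer: 2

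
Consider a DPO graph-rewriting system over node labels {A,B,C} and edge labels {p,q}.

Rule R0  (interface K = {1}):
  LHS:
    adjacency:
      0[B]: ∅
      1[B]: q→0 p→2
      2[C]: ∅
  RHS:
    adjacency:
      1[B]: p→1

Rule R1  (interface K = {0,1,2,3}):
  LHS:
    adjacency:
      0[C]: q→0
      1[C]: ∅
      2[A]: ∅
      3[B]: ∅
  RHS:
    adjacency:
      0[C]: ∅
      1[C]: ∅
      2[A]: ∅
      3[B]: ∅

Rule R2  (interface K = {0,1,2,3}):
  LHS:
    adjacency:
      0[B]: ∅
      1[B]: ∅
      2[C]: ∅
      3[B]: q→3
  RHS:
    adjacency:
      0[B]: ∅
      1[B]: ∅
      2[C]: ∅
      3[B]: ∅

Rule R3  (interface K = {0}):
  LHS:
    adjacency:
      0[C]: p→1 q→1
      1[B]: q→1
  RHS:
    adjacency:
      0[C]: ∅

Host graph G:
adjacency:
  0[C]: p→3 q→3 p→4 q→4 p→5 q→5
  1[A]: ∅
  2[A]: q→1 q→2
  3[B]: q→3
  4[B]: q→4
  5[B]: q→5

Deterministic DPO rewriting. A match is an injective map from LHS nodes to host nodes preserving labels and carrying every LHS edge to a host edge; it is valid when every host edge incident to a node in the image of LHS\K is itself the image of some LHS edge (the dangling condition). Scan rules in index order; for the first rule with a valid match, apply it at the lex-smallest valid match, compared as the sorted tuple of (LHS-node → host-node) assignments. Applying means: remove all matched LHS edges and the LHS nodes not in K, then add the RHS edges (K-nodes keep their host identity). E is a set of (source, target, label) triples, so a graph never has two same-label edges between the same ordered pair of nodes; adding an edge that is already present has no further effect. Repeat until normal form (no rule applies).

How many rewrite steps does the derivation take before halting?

start.  V:6 E:11  edges: 0-p->3 0-q->3 0-p->4 0-q->4 0-p->5 0-q->5 2-q->1 2-q->2 3-q->3 4-q->4 5-q->5
1. fire R2 via {0↦3, 1↦4, 2↦0, 3↦5}  →  V:6 E:10  edges: 0-p->3 0-q->3 0-p->4 0-q->4 0-p->5 0-q->5 2-q->1 2-q->2 3-q->3 4-q->4
2. fire R2 via {0↦3, 1↦5, 2↦0, 3↦4}  →  V:6 E:9  edges: 0-p->3 0-q->3 0-p->4 0-q->4 0-p->5 0-q->5 2-q->1 2-q->2 3-q->3
3. fire R2 via {0↦4, 1↦5, 2↦0, 3↦3}  →  V:6 E:8  edges: 0-p->3 0-q->3 0-p->4 0-q->4 0-p->5 0-q->5 2-q->1 2-q->2
normal form: no rule applies after step 3

Answer: 3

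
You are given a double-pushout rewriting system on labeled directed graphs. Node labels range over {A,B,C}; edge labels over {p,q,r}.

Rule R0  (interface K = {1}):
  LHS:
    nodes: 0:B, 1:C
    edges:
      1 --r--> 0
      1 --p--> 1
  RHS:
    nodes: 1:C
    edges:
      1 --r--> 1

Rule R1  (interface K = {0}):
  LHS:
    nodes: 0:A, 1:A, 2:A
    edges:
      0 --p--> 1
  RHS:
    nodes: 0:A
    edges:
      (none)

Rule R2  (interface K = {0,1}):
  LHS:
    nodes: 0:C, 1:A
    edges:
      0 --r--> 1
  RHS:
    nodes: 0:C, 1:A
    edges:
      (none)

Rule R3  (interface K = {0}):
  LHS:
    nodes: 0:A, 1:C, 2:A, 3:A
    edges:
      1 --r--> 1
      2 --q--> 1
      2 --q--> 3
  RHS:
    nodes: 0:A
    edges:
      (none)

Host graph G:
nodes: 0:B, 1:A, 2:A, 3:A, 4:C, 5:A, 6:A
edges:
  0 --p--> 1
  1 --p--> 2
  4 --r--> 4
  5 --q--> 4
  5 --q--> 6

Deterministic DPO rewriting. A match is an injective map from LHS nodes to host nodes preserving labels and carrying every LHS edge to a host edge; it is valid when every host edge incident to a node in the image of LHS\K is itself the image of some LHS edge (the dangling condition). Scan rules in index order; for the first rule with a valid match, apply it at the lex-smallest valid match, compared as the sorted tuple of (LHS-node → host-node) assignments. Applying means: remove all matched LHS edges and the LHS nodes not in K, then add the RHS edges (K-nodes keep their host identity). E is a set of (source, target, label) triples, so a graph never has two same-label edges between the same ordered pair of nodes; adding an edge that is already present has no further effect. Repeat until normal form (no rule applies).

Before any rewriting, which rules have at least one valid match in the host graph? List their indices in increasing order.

R0: no valid match — LHS pattern not found
R1: 1 valid match — {0↦1, 1↦2, 2↦3}
R2: no valid match — LHS pattern not found
R3: 3 valid matches — {0↦1, 1↦4, 2↦5, 3↦6}, {0↦2, 1↦4, 2↦5, 3↦6}, {0↦3, 1↦4, 2↦5, 3↦6}

Answer: [R1,R3]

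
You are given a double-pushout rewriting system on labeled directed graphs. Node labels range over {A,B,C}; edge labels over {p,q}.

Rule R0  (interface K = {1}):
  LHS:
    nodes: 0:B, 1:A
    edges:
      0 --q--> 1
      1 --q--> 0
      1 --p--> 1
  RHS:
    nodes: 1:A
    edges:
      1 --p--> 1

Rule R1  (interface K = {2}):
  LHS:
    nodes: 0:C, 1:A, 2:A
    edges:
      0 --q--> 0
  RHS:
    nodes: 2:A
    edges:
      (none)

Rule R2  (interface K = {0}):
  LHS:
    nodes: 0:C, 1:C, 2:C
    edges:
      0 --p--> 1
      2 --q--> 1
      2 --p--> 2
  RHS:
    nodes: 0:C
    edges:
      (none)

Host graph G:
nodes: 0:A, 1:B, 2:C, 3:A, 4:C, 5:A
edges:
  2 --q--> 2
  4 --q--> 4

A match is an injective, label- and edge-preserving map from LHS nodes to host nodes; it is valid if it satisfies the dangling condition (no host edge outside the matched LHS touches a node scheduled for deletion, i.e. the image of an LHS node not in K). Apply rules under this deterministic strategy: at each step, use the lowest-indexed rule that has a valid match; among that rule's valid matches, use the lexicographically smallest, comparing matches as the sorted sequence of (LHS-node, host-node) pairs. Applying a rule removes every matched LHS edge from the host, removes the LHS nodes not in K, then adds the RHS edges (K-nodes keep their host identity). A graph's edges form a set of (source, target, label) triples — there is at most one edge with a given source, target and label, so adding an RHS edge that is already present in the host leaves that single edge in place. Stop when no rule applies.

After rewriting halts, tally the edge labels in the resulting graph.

Answer: (no edges)

Rewrite trace:
start.  V:6 E:2  edges: 2-q->2 4-q->4
1. fire R1 via {0↦2, 1↦0, 2↦3}  →  V:4 E:1  edges: 4-q->4
2. fire R1 via {0↦4, 1↦3, 2↦5}  →  V:2 E:0  edges: ∅
final graph: no rule applies after step 2
NF edges: []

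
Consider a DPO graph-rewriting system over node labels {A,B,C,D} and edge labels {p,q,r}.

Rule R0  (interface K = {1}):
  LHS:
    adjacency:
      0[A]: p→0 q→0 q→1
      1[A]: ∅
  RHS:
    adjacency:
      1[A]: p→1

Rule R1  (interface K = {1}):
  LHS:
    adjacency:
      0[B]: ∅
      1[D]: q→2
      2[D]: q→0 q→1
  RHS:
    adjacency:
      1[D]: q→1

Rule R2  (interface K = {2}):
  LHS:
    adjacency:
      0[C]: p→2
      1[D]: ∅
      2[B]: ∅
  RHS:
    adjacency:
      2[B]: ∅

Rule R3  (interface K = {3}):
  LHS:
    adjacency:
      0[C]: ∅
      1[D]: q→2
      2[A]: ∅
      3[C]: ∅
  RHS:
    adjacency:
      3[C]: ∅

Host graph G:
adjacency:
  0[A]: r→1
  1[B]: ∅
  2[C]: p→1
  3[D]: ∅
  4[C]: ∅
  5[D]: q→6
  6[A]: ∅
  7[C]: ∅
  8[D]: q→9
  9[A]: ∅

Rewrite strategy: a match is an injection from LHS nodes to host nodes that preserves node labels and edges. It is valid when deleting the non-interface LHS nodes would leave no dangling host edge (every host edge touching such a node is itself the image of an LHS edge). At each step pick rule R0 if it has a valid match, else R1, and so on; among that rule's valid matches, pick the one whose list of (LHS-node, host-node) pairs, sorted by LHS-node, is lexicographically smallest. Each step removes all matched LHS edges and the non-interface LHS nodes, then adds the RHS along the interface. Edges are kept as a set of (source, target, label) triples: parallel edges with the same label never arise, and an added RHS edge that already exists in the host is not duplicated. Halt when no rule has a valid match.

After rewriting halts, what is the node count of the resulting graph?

initial: |V|=10 |E|=4  E = 0-r->1 2-p->1 5-q->6 8-q->9
step 1: apply R2 at {0↦2, 1↦3, 2↦1}  → |V|=8 |E|=3  E = 0-r->1 5-q->6 8-q->9
step 2: apply R3 at {0↦4, 1↦5, 2↦6, 3↦7}  → |V|=5 |E|=2  E = 0-r->1 8-q->9
normal form: no rule applies after step 2
NF nodes: {0:A, 1:B, 7:C, 8:D, 9:A}

Answer: 5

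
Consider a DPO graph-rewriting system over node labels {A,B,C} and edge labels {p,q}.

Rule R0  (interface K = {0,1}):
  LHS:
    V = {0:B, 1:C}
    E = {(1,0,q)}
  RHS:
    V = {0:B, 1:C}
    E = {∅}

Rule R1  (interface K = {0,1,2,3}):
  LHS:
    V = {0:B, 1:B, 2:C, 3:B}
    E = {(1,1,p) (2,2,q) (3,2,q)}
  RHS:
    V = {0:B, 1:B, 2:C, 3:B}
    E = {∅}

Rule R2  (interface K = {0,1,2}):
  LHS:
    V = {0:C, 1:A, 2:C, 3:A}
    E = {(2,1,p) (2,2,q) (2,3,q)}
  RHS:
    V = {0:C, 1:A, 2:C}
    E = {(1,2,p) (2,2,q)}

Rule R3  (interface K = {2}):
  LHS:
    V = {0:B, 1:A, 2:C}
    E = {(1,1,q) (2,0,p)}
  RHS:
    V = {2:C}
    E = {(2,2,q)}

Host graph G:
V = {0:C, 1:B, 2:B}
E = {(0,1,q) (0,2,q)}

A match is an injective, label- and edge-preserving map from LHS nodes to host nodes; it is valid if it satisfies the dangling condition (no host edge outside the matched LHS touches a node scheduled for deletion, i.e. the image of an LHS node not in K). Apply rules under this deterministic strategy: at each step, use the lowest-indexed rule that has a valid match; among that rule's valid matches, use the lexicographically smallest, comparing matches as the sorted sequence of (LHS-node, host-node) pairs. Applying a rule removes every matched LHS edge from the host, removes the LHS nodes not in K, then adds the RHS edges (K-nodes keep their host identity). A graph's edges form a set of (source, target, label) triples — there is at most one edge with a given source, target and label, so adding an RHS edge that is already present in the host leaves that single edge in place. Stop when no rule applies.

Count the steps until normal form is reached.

initial: |V|=3 |E|=2  E = 0-q->1 0-q->2
step 1: apply R0 at {0↦1, 1↦0}  → |V|=3 |E|=1  E = 0-q->2
step 2: apply R0 at {0↦2, 1↦0}  → |V|=3 |E|=0  E = ∅
final graph: no rule applies after step 2

Answer: 2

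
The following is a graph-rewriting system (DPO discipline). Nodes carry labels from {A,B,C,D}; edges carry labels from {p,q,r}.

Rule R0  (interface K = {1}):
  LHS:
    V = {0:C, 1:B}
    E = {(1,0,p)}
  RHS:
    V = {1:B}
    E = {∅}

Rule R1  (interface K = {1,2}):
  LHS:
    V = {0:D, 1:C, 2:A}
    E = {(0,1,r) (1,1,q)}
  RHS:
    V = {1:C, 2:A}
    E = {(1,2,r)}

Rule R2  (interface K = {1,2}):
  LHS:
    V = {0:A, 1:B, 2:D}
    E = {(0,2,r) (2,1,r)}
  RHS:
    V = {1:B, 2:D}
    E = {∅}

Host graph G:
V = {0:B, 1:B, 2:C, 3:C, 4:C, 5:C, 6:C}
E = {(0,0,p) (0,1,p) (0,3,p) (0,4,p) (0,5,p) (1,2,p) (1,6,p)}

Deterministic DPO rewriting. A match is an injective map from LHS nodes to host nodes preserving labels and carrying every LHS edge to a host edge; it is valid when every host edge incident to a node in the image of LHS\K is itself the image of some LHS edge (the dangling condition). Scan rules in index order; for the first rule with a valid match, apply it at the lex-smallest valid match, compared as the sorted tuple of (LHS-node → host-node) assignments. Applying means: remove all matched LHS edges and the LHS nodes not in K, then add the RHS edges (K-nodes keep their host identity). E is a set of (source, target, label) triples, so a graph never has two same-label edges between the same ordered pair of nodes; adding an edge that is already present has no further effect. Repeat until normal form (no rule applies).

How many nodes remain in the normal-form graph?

Answer: 2

Derivation:
initial: |V|=7 |E|=7  E = 0-p->0 0-p->1 0-p->3 0-p->4 0-p->5 1-p->2 1-p->6
step 1: apply R0 at {0↦2, 1↦1}  → |V|=6 |E|=6  E = 0-p->0 0-p->1 0-p->3 0-p->4 0-p->5 1-p->6
step 2: apply R0 at {0↦3, 1↦0}  → |V|=5 |E|=5  E = 0-p->0 0-p->1 0-p->4 0-p->5 1-p->6
step 3: apply R0 at {0↦4, 1↦0}  → |V|=4 |E|=4  E = 0-p->0 0-p->1 0-p->5 1-p->6
step 4: apply R0 at {0↦5, 1↦0}  → |V|=3 |E|=3  E = 0-p->0 0-p->1 1-p->6
step 5: apply R0 at {0↦6, 1↦1}  → |V|=2 |E|=2  E = 0-p->0 0-p->1
normal form: no rule applies after step 5
NF nodes: {0:B, 1:B}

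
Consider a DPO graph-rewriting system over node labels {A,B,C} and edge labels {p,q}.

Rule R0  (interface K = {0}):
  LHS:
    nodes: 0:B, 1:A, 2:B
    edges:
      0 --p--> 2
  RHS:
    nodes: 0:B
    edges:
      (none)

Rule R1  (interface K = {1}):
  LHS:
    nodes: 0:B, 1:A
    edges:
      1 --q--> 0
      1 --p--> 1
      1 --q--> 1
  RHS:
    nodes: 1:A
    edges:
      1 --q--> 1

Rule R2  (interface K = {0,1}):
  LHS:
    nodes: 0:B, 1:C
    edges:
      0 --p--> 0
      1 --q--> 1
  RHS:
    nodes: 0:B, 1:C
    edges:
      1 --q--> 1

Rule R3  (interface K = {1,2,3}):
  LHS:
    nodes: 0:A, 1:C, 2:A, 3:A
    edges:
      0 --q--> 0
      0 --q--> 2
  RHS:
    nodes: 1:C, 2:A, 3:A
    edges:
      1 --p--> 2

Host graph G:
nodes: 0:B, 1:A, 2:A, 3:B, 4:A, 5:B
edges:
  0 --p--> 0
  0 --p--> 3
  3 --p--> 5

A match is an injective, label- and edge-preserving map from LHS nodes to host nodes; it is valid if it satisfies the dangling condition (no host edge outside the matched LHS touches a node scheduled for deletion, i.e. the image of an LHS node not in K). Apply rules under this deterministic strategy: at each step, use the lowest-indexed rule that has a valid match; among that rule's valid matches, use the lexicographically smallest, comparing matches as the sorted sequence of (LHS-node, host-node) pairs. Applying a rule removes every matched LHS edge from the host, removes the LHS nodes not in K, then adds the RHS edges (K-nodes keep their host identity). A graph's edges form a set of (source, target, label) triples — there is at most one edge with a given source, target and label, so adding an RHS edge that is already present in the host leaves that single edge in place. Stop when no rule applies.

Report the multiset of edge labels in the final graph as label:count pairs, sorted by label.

Answer: p:1

Steps:
[0] host  ⇒  6 nodes, 3 edges  {0-p->0 0-p->3 3-p->5}
[1] R0 @ {0↦3, 1↦1, 2↦5}  ⇒  4 nodes, 2 edges  {0-p->0 0-p->3}
[2] R0 @ {0↦0, 1↦2, 2↦3}  ⇒  2 nodes, 1 edges  {0-p->0}
final graph: no rule applies after step 2
NF edges: [(0, 0, 'p')]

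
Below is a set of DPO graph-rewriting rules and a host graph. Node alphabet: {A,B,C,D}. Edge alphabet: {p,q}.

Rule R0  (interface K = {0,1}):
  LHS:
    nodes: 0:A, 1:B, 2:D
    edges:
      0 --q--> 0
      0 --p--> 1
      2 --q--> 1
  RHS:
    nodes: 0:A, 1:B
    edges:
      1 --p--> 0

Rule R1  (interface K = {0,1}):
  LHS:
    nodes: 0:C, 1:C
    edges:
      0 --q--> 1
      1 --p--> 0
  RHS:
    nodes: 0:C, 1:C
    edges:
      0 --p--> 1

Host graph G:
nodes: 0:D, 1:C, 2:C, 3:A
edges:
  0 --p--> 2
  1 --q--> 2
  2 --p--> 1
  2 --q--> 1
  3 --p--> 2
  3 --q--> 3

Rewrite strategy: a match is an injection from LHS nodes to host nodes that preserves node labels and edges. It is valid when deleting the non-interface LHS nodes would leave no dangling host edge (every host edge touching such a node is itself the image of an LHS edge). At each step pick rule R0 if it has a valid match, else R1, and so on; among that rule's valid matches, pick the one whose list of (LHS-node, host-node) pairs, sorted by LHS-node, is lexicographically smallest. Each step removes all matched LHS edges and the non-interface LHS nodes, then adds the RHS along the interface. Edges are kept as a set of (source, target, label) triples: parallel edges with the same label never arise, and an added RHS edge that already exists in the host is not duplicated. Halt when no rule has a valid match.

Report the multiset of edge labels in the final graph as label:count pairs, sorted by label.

start.  V:4 E:6  edges: 0-p->2 1-q->2 2-p->1 2-q->1 3-p->2 3-q->3
1. fire R1 via {0↦1, 1↦2}  →  V:4 E:5  edges: 0-p->2 1-p->2 2-q->1 3-p->2 3-q->3
2. fire R1 via {0↦2, 1↦1}  →  V:4 E:4  edges: 0-p->2 2-p->1 3-p->2 3-q->3
final graph: no rule applies after step 2
NF edges: [(0, 2, 'p'), (2, 1, 'p'), (3, 2, 'p'), (3, 3, 'q')]

Answer: p:3 q:1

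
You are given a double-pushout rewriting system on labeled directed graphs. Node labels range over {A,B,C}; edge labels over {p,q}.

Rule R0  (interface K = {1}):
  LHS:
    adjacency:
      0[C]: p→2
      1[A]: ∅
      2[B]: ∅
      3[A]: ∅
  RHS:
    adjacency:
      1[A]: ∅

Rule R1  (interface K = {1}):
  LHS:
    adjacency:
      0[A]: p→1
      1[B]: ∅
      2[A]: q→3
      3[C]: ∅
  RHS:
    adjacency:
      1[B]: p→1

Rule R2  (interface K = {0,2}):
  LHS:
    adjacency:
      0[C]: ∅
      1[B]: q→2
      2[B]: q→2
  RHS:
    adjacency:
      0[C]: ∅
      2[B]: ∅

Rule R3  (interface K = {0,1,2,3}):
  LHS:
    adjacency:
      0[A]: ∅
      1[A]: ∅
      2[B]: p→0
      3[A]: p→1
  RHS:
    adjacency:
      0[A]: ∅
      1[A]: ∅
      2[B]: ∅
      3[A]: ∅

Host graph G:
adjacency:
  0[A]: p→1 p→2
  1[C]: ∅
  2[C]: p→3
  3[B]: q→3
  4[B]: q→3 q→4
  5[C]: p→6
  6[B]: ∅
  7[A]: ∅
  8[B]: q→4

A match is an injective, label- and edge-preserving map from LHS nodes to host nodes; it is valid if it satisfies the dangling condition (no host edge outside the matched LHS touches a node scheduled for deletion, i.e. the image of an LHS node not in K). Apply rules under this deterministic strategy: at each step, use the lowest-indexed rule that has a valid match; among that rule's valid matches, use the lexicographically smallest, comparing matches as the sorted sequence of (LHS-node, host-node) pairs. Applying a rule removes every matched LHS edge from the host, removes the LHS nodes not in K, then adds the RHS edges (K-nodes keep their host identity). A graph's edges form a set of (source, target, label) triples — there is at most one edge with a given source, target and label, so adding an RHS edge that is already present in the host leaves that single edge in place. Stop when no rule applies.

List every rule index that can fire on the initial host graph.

Answer: [R0,R2]

Derivation:
R0: 1 valid match — {0↦5, 1↦0, 2↦6, 3↦7}
R1: no valid match — LHS pattern not found
R2: 3 valid matches — {0↦1, 1↦8, 2↦4}, {0↦2, 1↦8, 2↦4}, {0↦5, 1↦8, 2↦4}
R3: no valid match — LHS pattern not found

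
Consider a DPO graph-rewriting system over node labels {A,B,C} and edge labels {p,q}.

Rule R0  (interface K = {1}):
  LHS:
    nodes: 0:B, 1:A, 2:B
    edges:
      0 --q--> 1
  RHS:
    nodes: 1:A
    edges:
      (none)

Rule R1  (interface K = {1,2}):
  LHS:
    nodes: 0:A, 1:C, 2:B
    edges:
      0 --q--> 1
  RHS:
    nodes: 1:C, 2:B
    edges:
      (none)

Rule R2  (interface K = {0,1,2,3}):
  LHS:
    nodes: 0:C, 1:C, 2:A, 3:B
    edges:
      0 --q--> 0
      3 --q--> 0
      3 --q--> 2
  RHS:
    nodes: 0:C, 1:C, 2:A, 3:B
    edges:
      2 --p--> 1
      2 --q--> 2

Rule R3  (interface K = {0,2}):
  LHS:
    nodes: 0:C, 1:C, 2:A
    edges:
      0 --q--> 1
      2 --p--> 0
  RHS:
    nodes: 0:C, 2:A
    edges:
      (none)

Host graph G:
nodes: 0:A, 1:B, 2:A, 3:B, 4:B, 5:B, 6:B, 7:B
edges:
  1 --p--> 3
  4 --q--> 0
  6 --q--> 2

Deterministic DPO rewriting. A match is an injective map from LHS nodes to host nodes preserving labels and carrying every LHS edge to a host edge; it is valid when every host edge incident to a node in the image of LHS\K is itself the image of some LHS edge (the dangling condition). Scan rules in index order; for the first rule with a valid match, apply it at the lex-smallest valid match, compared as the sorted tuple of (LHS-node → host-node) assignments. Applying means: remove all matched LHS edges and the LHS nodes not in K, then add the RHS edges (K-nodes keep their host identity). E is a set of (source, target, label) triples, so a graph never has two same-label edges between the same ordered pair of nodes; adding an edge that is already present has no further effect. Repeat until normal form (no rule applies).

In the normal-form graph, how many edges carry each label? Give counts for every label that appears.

Answer: p:1

Rewrite trace:
initial: |V|=8 |E|=3  E = 1-p->3 4-q->0 6-q->2
step 1: apply R0 at {0↦4, 1↦0, 2↦5}  → |V|=6 |E|=2  E = 1-p->3 6-q->2
step 2: apply R0 at {0↦6, 1↦2, 2↦7}  → |V|=4 |E|=1  E = 1-p->3
final graph: no rule applies after step 2
NF edges: [(1, 3, 'p')]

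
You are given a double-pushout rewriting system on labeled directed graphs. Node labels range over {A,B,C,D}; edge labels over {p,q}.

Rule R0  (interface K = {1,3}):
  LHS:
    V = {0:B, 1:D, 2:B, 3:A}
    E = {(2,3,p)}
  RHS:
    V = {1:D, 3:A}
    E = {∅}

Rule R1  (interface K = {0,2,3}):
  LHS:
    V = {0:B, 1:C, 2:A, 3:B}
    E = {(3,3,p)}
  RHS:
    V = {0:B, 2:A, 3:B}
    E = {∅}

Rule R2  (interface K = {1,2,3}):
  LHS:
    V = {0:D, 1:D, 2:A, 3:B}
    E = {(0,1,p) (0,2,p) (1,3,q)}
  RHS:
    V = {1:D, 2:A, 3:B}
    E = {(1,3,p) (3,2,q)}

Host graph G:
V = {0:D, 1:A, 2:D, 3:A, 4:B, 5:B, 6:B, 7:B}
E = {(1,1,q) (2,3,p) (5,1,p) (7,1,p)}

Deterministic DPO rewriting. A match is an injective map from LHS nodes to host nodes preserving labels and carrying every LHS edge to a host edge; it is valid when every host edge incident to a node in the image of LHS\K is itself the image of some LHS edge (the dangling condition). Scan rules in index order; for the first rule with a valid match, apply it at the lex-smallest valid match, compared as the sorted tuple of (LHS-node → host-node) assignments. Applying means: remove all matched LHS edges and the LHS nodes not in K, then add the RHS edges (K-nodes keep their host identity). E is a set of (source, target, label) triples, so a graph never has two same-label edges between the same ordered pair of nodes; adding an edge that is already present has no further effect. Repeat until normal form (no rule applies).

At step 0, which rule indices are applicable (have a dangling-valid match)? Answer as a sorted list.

R0: 8 valid matches — {0↦4, 1↦0, 2↦5, 3↦1}, {0↦4, 1↦0, 2↦7, 3↦1}, {0↦4, 1↦2, 2↦5, 3↦1} (+5 more)
R1: no valid match — LHS pattern not found
R2: no valid match — LHS pattern not found

Answer: [R0]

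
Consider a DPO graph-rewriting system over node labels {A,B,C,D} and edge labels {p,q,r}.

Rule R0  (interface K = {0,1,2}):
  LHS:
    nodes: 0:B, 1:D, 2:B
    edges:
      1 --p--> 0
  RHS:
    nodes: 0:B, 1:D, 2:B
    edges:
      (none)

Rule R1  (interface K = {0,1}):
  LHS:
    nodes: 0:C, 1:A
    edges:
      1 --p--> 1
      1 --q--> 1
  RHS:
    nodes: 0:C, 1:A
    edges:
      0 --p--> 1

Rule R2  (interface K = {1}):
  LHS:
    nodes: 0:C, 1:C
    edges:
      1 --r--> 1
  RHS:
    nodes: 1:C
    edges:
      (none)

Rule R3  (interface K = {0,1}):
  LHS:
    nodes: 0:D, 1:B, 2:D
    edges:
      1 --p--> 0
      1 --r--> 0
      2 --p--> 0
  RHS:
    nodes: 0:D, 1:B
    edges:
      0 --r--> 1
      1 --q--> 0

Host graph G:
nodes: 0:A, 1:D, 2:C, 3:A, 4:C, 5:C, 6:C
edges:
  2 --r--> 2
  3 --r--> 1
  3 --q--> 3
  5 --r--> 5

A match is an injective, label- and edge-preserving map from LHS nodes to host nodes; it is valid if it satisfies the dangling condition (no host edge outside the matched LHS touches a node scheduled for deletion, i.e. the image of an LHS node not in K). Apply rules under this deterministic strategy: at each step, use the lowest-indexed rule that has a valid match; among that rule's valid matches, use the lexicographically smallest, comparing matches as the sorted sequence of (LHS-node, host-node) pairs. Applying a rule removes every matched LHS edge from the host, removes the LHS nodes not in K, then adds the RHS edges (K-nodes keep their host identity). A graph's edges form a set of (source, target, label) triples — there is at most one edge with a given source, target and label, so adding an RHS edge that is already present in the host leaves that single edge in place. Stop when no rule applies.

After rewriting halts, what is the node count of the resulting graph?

Answer: 5

Steps:
initial: |V|=7 |E|=4  E = 2-r->2 3-r->1 3-q->3 5-r->5
step 1: apply R2 at {0↦4, 1↦2}  → |V|=6 |E|=3  E = 3-r->1 3-q->3 5-r->5
step 2: apply R2 at {0↦2, 1↦5}  → |V|=5 |E|=2  E = 3-r->1 3-q->3
normal form: no rule applies after step 2
NF nodes: {0:A, 1:D, 3:A, 5:C, 6:C}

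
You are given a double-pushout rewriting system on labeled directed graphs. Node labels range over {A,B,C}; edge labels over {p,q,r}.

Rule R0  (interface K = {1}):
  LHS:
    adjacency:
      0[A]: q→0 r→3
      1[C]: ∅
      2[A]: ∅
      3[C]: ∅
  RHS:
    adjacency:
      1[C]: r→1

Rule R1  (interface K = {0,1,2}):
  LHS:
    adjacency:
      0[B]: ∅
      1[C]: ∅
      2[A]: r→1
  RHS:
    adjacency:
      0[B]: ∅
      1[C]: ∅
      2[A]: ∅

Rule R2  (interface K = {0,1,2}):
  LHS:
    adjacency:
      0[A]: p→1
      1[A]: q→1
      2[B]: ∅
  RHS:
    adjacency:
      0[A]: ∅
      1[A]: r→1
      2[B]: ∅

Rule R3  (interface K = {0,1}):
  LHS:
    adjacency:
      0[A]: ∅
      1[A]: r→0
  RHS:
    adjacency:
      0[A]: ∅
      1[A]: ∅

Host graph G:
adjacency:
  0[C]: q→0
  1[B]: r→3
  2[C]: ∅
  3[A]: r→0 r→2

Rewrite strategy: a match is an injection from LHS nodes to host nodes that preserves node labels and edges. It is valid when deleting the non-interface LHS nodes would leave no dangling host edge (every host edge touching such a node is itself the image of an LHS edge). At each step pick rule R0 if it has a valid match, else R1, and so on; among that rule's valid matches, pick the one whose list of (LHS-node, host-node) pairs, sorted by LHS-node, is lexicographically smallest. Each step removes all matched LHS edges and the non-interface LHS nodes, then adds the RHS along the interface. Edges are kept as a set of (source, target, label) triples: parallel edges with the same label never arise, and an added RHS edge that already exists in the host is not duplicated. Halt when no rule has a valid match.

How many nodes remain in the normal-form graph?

Answer: 4

Rewrite trace:
initial: |V|=4 |E|=4  E = 0-q->0 1-r->3 3-r->0 3-r->2
step 1: apply R1 at {0↦1, 1↦0, 2↦3}  → |V|=4 |E|=3  E = 0-q->0 1-r->3 3-r->2
step 2: apply R1 at {0↦1, 1↦2, 2↦3}  → |V|=4 |E|=2  E = 0-q->0 1-r->3
final graph: no rule applies after step 2
NF nodes: {0:C, 1:B, 2:C, 3:A}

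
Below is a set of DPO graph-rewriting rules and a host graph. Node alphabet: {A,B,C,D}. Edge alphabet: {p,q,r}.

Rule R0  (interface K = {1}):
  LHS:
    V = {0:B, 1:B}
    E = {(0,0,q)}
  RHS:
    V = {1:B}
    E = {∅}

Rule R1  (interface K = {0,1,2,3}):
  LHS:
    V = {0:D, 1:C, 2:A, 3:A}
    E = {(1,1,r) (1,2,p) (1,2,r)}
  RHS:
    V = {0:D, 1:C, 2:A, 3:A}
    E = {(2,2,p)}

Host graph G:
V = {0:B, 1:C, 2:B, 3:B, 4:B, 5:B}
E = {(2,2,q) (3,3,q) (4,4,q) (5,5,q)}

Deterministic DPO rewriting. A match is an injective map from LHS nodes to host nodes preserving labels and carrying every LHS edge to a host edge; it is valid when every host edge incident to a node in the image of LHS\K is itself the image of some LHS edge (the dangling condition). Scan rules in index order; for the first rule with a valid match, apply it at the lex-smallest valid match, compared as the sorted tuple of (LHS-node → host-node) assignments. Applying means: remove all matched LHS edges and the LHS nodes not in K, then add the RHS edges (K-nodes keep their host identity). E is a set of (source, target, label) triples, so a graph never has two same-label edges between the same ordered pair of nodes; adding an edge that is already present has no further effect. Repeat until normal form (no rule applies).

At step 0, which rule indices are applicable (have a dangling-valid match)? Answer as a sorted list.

Answer: [R0]

Rewrite trace:
R0: 16 valid matches — {0↦2, 1↦0}, {0↦2, 1↦3}, {0↦2, 1↦4} (+13 more)
R1: no valid match — LHS pattern not found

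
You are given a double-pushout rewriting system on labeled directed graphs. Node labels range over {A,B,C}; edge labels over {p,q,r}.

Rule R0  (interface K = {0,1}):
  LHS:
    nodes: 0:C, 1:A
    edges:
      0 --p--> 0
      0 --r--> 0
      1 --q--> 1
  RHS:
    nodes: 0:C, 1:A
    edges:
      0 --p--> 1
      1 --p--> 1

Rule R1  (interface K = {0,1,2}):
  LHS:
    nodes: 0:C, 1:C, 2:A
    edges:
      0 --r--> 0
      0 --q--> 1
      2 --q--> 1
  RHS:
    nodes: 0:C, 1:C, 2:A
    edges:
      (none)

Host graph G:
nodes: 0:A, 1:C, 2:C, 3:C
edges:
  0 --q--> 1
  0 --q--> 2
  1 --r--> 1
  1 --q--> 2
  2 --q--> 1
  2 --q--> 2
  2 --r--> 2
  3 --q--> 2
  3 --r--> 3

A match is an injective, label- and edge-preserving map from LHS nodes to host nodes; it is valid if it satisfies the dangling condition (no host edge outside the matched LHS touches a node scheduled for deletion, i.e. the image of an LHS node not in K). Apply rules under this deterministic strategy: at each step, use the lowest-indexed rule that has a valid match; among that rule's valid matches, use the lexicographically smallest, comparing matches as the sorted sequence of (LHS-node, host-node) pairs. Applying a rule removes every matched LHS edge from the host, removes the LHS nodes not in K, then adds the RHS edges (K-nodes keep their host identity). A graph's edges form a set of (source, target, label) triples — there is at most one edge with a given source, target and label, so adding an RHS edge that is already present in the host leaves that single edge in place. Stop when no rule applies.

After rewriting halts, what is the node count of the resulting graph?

Answer: 4

Derivation:
[0] host  ⇒  4 nodes, 9 edges  {0-q->1 0-q->2 1-r->1 1-q->2 2-q->1 2-q->2 2-r->2 3-q->2 3-r->3}
[1] R1 @ {0↦1, 1↦2, 2↦0}  ⇒  4 nodes, 6 edges  {0-q->1 2-q->1 2-q->2 2-r->2 3-q->2 3-r->3}
[2] R1 @ {0↦2, 1↦1, 2↦0}  ⇒  4 nodes, 3 edges  {2-q->2 3-q->2 3-r->3}
final graph: no rule applies after step 2
NF nodes: {0:A, 1:C, 2:C, 3:C}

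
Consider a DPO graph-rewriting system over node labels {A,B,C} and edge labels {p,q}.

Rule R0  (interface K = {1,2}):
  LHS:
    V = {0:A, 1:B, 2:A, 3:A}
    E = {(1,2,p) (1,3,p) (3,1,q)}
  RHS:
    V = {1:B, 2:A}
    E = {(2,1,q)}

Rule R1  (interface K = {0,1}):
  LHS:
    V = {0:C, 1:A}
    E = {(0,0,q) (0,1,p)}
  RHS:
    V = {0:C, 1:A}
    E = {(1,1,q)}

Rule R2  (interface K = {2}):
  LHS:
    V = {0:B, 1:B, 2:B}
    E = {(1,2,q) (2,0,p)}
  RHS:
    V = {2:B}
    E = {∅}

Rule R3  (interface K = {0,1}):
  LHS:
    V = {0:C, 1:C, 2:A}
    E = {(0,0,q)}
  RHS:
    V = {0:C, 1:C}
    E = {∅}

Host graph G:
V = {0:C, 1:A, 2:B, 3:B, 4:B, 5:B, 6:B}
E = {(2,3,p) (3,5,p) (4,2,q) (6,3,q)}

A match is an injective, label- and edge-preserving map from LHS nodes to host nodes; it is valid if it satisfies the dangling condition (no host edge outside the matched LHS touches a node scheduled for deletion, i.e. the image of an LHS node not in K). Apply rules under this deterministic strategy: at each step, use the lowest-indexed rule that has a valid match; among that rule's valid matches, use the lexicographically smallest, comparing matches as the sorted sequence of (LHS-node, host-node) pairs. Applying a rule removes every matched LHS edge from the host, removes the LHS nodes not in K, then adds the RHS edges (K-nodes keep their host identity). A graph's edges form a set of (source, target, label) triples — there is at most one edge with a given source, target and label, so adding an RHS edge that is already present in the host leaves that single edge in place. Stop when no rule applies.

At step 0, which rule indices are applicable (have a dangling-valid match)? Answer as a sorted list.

R0: no valid match — LHS pattern not found
R1: no valid match — LHS pattern not found
R2: 1 valid match — {0↦5, 1↦6, 2↦3}
R3: no valid match — LHS pattern not found

Answer: [R2]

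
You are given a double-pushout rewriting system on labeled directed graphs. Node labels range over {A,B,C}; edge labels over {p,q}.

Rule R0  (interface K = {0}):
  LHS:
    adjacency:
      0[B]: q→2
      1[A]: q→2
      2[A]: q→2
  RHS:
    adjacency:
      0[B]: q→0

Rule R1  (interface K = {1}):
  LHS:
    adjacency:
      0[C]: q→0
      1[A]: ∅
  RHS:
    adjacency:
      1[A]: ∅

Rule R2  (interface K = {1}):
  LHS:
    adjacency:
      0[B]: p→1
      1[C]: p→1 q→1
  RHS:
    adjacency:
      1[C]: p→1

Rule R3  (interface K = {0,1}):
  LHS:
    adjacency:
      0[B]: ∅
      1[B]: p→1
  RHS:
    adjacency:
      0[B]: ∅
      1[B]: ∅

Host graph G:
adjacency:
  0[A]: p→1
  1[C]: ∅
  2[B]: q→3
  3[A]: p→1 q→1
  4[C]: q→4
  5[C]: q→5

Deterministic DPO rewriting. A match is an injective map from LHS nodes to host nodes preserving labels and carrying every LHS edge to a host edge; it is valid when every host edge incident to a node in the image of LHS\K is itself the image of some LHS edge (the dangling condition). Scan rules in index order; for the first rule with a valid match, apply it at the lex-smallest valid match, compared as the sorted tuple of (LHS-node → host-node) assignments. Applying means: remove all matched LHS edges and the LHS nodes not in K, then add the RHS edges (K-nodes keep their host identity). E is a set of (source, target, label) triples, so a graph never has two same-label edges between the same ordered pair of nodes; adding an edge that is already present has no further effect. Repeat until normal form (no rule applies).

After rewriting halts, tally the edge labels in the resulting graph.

initial: |V|=6 |E|=6  E = 0-p->1 2-q->3 3-p->1 3-q->1 4-q->4 5-q->5
step 1: apply R1 at {0↦4, 1↦0}  → |V|=5 |E|=5  E = 0-p->1 2-q->3 3-p->1 3-q->1 5-q->5
step 2: apply R1 at {0↦5, 1↦0}  → |V|=4 |E|=4  E = 0-p->1 2-q->3 3-p->1 3-q->1
final graph: no rule applies after step 2
NF edges: [(0, 1, 'p'), (2, 3, 'q'), (3, 1, 'p'), (3, 1, 'q')]

Answer: p:2 q:2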